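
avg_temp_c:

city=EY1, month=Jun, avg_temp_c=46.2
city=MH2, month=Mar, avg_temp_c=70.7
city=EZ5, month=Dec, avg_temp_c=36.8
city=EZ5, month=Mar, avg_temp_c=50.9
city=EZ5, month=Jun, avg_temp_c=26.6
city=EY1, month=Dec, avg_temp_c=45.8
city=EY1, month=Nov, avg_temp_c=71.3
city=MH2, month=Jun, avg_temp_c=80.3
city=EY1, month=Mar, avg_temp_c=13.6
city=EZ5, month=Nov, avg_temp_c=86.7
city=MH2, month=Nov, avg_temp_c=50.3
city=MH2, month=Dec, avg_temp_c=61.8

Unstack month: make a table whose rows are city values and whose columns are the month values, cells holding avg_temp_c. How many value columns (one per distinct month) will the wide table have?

4

4 distinct month values: Jun, Nov, Dec, Mar.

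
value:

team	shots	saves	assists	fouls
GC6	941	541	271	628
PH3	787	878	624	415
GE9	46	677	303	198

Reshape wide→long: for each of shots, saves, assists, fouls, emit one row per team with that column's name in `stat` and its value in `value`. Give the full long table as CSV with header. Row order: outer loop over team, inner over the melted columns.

team,stat,value
GC6,shots,941
GC6,saves,541
GC6,assists,271
GC6,fouls,628
PH3,shots,787
PH3,saves,878
PH3,assists,624
PH3,fouls,415
GE9,shots,46
GE9,saves,677
GE9,assists,303
GE9,fouls,198

Each (team, column) pair becomes one row: 3 × 4 = 12 rows.
For example, (GC6, shots) → value=941.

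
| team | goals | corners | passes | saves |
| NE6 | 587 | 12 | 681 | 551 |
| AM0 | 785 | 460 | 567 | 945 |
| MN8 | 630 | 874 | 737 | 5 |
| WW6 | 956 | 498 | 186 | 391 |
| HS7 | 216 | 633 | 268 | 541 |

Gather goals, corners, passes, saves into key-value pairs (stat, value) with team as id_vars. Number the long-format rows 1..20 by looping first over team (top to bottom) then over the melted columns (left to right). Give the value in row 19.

20 rows total (5 × 4). Row 19: index ⌊(19-1)/4⌋ = 4 into team → HS7; (19-1) mod 4 = 2 into the melted columns → passes.
So row 19 is (HS7, passes, 268); value = 268.

268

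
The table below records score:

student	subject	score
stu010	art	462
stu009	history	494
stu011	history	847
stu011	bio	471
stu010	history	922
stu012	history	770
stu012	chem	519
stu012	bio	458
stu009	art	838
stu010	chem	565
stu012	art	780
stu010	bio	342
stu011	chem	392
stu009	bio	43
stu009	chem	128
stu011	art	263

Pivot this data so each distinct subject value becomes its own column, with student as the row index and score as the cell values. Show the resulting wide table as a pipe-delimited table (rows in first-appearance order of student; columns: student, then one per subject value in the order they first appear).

| student | art | history | bio | chem |
| stu010 | 462 | 922 | 342 | 565 |
| stu009 | 838 | 494 | 43 | 128 |
| stu011 | 263 | 847 | 471 | 392 |
| stu012 | 780 | 770 | 458 | 519 |

Columns: student plus the 4 distinct subject values (art, history, bio, chem).
For example, row stu010 column art takes score=462 from the long row (stu010, art).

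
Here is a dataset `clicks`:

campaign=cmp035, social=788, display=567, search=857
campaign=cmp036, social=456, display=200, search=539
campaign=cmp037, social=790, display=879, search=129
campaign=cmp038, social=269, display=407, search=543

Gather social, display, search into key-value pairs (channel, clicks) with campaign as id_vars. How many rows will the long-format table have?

4 campaign values × 3 melted columns = 12 rows.

12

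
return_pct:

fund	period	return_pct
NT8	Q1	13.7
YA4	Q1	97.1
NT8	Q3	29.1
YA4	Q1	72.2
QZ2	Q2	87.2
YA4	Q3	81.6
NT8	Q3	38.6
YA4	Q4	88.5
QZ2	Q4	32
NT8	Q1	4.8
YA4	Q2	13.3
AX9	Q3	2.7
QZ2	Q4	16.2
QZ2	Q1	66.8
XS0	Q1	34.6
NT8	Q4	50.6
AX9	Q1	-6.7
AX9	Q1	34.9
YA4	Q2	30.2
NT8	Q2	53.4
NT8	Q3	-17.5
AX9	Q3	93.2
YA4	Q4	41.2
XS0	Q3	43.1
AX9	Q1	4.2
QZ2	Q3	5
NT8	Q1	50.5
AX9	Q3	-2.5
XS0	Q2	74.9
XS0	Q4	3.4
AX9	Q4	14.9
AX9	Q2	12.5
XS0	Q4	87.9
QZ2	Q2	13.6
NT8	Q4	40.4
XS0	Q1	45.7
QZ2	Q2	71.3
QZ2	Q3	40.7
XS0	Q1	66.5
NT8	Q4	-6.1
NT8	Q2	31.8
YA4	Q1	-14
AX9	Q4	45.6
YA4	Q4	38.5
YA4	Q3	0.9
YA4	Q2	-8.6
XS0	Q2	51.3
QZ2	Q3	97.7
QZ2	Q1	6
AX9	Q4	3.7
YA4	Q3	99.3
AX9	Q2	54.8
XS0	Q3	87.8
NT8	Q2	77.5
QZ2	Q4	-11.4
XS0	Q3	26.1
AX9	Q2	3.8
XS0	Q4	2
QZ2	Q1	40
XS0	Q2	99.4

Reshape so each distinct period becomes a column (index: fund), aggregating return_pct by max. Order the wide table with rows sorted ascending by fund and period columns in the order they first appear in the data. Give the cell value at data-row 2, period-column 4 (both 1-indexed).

50.6

With rows sorted ascending by fund, row 2 is fund=NT8. period columns in first-appearance order: Q1, Q3, Q2, Q4; column 4 is Q4.
Long rows with fund=NT8, period=Q4: max(50.6, 40.4, -6.1) = 50.6.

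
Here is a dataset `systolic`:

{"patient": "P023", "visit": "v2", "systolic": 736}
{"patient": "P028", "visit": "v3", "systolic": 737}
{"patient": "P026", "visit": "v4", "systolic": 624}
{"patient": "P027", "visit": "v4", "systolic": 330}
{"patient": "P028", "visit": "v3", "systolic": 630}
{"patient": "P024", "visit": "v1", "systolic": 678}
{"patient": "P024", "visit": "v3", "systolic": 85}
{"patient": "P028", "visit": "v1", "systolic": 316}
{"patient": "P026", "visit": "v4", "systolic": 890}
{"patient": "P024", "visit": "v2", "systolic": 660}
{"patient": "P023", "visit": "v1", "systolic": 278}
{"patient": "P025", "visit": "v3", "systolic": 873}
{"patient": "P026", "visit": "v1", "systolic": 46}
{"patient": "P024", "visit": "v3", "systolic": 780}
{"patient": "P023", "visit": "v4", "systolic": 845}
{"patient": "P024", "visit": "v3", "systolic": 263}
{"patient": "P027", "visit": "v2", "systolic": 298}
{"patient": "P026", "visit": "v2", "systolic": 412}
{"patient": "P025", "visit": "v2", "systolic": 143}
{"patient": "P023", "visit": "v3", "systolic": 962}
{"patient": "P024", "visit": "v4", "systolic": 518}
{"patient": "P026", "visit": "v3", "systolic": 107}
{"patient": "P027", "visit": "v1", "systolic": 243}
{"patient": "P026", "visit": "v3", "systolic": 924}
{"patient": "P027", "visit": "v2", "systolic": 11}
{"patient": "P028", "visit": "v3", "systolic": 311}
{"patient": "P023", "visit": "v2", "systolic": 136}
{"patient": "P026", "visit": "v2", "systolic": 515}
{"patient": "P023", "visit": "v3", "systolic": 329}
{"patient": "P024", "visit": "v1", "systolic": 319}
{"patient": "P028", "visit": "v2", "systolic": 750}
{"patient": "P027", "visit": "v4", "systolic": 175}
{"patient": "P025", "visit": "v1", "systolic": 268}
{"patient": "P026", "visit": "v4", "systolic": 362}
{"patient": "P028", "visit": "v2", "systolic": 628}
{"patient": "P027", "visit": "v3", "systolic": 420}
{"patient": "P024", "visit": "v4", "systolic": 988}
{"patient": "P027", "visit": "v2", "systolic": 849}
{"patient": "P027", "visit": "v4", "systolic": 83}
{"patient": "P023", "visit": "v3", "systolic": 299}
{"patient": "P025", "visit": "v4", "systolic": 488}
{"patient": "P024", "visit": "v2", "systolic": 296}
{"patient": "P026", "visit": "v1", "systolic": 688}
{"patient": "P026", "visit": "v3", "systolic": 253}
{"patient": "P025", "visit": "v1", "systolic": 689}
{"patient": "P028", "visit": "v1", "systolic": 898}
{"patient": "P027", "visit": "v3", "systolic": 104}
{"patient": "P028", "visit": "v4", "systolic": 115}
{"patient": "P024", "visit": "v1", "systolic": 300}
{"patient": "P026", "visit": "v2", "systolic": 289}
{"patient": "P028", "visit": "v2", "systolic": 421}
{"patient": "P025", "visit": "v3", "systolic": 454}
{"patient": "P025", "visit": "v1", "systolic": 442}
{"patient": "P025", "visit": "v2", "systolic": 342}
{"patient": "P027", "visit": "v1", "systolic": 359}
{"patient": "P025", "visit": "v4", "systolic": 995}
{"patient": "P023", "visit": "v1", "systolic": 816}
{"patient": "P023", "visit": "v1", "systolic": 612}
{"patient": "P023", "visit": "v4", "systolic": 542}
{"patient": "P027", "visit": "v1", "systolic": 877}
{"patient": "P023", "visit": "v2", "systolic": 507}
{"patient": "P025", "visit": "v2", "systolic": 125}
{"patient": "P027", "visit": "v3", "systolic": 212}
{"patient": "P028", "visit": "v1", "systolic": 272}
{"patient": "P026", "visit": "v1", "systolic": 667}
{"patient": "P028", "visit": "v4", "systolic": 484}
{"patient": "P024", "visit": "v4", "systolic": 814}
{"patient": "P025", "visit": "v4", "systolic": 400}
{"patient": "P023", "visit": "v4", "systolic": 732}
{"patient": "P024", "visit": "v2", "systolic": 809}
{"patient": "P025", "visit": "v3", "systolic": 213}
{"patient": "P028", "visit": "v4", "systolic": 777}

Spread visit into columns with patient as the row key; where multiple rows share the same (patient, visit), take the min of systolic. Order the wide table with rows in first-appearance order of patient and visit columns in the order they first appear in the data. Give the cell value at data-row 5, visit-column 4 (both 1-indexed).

300

With rows in first-appearance order of patient, row 5 is patient=P024. visit columns in first-appearance order: v2, v3, v4, v1; column 4 is v1.
Long rows with patient=P024, visit=v1: min(678, 319, 300) = 300.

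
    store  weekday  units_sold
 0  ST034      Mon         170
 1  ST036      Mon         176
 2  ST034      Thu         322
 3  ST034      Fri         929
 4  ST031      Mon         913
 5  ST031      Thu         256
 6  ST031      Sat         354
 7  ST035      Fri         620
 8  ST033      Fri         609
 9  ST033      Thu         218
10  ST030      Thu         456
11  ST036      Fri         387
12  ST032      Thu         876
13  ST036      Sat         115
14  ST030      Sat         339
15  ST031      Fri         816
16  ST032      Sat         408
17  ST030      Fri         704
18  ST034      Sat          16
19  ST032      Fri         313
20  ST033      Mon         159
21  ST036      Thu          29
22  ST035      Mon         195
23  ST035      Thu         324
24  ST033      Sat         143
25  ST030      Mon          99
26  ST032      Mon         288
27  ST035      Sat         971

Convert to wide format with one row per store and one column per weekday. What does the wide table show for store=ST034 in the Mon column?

Wide layout: rows indexed by store, columns are the 4 distinct weekday values (Mon, Thu, Fri, Sat).
Cell (store=ST034, weekday=Mon) draws from the long row where store=ST034 and weekday=Mon, which has units_sold=170.

170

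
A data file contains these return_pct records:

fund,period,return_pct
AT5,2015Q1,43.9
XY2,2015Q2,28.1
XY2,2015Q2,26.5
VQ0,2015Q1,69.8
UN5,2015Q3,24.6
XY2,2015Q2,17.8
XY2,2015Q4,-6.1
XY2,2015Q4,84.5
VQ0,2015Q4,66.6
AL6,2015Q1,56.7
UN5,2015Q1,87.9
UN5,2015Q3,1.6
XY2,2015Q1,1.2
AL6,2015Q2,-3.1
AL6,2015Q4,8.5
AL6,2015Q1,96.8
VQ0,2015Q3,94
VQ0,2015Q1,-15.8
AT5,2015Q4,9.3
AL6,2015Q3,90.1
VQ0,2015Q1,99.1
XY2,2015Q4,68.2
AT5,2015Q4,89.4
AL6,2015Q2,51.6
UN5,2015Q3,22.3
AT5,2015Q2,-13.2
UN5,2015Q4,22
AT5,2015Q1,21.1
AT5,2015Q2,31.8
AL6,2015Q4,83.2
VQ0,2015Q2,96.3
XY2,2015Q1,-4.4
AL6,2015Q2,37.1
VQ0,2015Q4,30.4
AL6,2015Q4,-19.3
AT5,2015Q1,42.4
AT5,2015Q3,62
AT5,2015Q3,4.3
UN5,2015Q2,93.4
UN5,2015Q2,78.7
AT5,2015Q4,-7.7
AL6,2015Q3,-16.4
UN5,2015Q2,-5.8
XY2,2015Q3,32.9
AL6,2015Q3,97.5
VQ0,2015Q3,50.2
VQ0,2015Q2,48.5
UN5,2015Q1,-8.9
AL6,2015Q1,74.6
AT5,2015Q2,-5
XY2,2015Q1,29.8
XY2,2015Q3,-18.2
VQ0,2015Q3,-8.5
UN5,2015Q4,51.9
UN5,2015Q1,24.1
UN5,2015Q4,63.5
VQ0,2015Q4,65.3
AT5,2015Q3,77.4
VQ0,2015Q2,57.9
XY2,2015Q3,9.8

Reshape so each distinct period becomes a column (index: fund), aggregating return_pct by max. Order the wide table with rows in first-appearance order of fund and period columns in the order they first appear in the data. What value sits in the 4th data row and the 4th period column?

With rows in first-appearance order of fund, row 4 is fund=UN5. period columns in first-appearance order: 2015Q1, 2015Q2, 2015Q3, 2015Q4; column 4 is 2015Q4.
Long rows with fund=UN5, period=2015Q4: max(22, 51.9, 63.5) = 63.5.

63.5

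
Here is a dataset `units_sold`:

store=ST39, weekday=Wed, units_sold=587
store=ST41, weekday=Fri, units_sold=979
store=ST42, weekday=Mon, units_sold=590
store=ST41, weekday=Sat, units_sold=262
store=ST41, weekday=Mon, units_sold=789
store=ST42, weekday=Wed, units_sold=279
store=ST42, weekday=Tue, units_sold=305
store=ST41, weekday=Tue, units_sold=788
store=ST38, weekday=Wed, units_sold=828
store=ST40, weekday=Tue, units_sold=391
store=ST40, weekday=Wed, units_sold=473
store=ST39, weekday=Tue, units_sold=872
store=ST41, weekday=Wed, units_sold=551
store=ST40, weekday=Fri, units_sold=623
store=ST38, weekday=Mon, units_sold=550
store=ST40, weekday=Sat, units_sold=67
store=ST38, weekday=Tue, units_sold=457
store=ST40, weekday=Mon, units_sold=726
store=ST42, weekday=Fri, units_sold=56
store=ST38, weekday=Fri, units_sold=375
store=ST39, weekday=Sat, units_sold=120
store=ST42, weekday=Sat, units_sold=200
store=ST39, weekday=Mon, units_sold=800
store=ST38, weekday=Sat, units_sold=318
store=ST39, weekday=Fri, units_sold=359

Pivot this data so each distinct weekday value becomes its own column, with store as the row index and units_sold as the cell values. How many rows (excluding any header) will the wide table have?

5

5 distinct store values → 5 rows.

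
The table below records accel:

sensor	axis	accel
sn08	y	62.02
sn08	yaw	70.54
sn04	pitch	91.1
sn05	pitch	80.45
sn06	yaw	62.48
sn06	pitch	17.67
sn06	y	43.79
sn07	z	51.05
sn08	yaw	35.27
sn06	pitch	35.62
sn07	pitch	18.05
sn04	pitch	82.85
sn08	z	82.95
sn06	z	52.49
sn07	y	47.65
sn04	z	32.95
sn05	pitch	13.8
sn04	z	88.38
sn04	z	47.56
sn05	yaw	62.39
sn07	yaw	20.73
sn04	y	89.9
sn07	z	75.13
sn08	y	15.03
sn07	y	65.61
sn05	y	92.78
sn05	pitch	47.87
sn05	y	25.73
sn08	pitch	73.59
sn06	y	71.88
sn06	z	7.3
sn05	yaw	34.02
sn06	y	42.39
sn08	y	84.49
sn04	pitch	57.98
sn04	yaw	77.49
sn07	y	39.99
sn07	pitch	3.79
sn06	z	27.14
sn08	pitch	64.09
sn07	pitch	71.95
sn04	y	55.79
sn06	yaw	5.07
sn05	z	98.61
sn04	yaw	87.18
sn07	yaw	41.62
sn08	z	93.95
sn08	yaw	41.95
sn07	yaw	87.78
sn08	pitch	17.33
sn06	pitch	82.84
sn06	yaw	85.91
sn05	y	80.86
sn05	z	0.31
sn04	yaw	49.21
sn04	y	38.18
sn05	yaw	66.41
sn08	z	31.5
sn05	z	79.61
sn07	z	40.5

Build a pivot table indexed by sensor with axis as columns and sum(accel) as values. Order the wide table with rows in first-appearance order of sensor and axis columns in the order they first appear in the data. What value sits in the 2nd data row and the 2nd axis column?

With rows in first-appearance order of sensor, row 2 is sensor=sn04. axis columns in first-appearance order: y, yaw, pitch, z; column 2 is yaw.
Long rows with sensor=sn04, axis=yaw: 77.49 + 87.18 + 49.21 = 213.88.

213.88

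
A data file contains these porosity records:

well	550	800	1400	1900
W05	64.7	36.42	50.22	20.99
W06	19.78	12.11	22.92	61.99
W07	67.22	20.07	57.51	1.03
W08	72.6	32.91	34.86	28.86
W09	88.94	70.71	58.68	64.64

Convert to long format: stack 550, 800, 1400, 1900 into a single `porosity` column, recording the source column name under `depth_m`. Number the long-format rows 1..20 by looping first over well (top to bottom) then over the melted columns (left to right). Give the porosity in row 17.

20 rows total (5 × 4). Row 17: index ⌊(17-1)/4⌋ = 4 into well → W09; (17-1) mod 4 = 0 into the melted columns → 550.
So row 17 is (W09, 550, 88.94); porosity = 88.94.

88.94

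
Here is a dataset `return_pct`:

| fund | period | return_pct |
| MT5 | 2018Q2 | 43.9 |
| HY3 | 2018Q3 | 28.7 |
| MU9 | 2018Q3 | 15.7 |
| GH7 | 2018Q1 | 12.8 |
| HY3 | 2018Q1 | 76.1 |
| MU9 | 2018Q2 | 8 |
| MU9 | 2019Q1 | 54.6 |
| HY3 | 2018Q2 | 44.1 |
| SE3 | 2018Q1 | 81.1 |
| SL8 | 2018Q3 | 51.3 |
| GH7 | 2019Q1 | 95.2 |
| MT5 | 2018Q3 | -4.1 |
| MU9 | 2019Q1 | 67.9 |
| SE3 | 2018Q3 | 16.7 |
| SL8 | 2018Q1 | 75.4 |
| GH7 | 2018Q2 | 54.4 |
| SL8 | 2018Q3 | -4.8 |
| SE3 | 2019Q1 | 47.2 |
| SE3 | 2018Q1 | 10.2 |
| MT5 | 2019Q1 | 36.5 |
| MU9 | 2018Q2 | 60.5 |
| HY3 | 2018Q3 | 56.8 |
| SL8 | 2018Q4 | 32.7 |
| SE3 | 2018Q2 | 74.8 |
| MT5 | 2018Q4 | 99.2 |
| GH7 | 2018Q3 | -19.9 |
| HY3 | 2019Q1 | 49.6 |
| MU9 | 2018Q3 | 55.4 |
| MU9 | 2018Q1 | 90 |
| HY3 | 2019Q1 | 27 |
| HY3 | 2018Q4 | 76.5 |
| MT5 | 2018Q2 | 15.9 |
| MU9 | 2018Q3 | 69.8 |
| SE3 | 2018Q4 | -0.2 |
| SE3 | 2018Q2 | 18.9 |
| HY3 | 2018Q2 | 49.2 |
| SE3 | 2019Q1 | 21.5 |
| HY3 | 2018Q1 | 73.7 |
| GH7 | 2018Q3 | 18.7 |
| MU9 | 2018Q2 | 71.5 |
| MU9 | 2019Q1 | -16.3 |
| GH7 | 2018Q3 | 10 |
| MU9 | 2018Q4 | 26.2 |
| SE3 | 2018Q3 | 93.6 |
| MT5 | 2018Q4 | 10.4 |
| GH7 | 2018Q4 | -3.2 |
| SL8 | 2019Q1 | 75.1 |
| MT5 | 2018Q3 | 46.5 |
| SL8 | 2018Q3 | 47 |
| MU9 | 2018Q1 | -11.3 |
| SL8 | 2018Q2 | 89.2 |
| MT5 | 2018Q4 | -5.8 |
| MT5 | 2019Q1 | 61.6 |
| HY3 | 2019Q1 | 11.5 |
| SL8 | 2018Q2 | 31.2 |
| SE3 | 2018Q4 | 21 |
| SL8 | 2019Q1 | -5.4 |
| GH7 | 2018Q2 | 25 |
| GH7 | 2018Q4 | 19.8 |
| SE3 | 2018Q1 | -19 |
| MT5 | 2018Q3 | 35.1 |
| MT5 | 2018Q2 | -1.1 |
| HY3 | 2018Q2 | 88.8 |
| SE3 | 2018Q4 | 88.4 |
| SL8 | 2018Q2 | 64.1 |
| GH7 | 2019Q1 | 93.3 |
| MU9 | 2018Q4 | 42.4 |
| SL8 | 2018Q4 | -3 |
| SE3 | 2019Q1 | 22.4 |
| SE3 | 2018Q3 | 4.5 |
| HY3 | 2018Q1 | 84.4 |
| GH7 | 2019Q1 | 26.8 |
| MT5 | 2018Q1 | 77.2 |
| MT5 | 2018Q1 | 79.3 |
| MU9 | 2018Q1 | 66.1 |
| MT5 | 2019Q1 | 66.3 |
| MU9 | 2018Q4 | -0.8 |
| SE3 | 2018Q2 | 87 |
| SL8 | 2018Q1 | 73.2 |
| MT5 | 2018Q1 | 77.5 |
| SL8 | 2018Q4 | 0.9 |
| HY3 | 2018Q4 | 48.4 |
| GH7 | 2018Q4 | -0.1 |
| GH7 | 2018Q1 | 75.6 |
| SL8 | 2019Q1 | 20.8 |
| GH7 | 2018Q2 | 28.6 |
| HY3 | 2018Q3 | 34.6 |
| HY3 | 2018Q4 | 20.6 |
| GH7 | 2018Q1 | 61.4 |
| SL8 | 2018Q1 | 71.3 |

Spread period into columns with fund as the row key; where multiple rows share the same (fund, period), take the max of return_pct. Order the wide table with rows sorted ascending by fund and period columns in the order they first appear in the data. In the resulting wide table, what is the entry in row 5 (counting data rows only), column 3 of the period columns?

With rows sorted ascending by fund, row 5 is fund=SE3. period columns in first-appearance order: 2018Q2, 2018Q3, 2018Q1, 2019Q1, 2018Q4; column 3 is 2018Q1.
Long rows with fund=SE3, period=2018Q1: max(81.1, 10.2, -19) = 81.1.

81.1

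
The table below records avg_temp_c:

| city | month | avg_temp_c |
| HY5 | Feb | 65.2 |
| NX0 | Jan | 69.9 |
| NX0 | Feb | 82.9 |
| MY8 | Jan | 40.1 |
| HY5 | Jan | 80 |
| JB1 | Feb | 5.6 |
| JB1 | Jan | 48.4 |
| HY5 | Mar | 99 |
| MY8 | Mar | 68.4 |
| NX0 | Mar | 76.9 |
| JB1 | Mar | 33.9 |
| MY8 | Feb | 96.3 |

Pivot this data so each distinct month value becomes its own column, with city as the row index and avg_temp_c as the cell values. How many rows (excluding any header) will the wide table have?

4

4 distinct city values → 4 rows.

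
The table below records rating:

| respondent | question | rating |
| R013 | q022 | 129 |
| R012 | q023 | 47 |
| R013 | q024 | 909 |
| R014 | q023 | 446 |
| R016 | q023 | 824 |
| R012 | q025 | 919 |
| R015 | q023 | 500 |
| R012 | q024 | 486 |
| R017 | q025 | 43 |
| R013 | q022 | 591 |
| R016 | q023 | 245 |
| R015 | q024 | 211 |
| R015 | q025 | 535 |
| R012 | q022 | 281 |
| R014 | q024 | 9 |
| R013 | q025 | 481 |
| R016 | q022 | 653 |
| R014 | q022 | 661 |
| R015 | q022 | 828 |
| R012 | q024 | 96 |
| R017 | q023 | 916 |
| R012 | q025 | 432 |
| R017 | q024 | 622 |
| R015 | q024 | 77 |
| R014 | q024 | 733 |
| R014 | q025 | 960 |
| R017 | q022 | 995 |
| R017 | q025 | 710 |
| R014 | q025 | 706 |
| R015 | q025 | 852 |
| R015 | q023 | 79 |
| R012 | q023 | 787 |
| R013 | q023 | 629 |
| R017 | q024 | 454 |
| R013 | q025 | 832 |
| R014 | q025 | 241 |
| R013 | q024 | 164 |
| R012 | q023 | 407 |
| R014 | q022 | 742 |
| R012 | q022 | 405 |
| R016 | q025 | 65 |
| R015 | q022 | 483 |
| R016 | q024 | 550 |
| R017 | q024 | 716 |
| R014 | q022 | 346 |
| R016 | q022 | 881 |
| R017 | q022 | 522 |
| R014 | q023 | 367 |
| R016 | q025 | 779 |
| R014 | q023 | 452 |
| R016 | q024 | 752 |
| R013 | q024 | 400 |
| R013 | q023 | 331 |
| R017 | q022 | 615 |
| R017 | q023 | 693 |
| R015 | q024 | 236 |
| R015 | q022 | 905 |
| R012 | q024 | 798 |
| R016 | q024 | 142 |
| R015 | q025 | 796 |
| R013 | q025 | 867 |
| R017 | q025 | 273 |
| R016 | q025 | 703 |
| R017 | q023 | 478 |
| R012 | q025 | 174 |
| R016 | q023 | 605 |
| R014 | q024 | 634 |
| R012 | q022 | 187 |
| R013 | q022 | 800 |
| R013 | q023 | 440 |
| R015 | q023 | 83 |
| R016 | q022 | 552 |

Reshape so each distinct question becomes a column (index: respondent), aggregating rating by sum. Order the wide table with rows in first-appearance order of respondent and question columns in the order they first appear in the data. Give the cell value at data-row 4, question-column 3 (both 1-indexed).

With rows in first-appearance order of respondent, row 4 is respondent=R016. question columns in first-appearance order: q022, q023, q024, q025; column 3 is q024.
Long rows with respondent=R016, question=q024: 550 + 752 + 142 = 1444.

1444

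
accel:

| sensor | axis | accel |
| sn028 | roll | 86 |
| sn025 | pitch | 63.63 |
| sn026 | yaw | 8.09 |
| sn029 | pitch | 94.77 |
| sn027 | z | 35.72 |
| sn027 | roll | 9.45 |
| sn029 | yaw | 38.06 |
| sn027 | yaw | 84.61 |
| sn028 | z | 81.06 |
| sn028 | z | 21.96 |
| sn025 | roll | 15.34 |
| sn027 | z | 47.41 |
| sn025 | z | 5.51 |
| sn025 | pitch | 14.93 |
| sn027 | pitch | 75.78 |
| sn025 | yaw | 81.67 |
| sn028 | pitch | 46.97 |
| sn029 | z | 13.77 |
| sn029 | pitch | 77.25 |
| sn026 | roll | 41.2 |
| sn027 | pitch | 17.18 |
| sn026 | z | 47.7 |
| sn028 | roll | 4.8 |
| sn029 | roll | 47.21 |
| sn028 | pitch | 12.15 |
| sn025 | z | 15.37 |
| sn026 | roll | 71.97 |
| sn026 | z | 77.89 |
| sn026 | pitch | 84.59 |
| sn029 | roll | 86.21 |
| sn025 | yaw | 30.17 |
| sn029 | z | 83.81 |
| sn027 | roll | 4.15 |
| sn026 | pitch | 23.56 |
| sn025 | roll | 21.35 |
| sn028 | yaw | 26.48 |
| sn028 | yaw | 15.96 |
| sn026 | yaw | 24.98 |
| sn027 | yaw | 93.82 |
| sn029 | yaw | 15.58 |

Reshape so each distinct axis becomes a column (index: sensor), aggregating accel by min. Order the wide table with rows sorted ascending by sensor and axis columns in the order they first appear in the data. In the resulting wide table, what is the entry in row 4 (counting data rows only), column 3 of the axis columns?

With rows sorted ascending by sensor, row 4 is sensor=sn028. axis columns in first-appearance order: roll, pitch, yaw, z; column 3 is yaw.
Long rows with sensor=sn028, axis=yaw: min(26.48, 15.96) = 15.96.

15.96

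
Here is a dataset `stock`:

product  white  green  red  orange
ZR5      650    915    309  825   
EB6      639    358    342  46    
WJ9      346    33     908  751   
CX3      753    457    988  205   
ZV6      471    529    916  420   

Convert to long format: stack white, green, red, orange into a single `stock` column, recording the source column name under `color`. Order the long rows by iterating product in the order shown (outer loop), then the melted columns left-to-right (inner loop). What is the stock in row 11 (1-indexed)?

20 rows total (5 × 4). Row 11: index ⌊(11-1)/4⌋ = 2 into product → WJ9; (11-1) mod 4 = 2 into the melted columns → red.
So row 11 is (WJ9, red, 908); stock = 908.

908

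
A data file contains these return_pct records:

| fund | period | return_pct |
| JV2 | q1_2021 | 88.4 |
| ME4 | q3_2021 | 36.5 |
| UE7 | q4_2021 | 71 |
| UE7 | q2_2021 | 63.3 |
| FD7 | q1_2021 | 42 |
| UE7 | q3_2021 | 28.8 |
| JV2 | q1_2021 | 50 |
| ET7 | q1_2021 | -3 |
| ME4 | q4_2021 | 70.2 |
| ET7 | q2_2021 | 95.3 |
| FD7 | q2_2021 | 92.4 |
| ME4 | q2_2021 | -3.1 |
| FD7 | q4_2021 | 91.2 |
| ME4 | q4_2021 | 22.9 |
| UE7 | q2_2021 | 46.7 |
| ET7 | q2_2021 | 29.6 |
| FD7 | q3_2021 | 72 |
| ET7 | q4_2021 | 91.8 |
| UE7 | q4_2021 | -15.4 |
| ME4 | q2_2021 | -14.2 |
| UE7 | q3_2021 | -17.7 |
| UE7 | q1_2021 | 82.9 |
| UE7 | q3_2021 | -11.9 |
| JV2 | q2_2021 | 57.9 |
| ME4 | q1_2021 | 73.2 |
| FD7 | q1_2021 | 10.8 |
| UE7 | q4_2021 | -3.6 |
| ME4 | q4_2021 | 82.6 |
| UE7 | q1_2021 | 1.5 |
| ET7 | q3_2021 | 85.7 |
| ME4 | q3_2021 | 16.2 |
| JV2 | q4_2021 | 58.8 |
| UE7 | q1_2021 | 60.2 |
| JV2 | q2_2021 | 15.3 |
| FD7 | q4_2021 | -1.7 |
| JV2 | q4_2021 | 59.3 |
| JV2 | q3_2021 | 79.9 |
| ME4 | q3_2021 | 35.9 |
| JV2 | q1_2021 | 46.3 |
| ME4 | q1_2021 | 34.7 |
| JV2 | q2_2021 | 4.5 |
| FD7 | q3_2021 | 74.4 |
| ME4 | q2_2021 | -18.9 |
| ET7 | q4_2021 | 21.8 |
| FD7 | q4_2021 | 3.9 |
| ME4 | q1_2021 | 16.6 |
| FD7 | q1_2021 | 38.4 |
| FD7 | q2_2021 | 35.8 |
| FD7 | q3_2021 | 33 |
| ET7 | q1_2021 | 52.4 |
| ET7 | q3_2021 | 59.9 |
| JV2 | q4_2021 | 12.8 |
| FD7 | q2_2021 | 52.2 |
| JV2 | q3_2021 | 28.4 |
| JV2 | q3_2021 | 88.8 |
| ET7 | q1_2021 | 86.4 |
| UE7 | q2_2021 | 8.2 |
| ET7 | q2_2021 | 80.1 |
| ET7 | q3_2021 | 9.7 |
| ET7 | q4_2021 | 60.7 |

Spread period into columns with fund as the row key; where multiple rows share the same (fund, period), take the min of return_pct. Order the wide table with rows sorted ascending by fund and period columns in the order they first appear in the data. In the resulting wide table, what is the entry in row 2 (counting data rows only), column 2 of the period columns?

With rows sorted ascending by fund, row 2 is fund=FD7. period columns in first-appearance order: q1_2021, q3_2021, q4_2021, q2_2021; column 2 is q3_2021.
Long rows with fund=FD7, period=q3_2021: min(72, 74.4, 33) = 33.

33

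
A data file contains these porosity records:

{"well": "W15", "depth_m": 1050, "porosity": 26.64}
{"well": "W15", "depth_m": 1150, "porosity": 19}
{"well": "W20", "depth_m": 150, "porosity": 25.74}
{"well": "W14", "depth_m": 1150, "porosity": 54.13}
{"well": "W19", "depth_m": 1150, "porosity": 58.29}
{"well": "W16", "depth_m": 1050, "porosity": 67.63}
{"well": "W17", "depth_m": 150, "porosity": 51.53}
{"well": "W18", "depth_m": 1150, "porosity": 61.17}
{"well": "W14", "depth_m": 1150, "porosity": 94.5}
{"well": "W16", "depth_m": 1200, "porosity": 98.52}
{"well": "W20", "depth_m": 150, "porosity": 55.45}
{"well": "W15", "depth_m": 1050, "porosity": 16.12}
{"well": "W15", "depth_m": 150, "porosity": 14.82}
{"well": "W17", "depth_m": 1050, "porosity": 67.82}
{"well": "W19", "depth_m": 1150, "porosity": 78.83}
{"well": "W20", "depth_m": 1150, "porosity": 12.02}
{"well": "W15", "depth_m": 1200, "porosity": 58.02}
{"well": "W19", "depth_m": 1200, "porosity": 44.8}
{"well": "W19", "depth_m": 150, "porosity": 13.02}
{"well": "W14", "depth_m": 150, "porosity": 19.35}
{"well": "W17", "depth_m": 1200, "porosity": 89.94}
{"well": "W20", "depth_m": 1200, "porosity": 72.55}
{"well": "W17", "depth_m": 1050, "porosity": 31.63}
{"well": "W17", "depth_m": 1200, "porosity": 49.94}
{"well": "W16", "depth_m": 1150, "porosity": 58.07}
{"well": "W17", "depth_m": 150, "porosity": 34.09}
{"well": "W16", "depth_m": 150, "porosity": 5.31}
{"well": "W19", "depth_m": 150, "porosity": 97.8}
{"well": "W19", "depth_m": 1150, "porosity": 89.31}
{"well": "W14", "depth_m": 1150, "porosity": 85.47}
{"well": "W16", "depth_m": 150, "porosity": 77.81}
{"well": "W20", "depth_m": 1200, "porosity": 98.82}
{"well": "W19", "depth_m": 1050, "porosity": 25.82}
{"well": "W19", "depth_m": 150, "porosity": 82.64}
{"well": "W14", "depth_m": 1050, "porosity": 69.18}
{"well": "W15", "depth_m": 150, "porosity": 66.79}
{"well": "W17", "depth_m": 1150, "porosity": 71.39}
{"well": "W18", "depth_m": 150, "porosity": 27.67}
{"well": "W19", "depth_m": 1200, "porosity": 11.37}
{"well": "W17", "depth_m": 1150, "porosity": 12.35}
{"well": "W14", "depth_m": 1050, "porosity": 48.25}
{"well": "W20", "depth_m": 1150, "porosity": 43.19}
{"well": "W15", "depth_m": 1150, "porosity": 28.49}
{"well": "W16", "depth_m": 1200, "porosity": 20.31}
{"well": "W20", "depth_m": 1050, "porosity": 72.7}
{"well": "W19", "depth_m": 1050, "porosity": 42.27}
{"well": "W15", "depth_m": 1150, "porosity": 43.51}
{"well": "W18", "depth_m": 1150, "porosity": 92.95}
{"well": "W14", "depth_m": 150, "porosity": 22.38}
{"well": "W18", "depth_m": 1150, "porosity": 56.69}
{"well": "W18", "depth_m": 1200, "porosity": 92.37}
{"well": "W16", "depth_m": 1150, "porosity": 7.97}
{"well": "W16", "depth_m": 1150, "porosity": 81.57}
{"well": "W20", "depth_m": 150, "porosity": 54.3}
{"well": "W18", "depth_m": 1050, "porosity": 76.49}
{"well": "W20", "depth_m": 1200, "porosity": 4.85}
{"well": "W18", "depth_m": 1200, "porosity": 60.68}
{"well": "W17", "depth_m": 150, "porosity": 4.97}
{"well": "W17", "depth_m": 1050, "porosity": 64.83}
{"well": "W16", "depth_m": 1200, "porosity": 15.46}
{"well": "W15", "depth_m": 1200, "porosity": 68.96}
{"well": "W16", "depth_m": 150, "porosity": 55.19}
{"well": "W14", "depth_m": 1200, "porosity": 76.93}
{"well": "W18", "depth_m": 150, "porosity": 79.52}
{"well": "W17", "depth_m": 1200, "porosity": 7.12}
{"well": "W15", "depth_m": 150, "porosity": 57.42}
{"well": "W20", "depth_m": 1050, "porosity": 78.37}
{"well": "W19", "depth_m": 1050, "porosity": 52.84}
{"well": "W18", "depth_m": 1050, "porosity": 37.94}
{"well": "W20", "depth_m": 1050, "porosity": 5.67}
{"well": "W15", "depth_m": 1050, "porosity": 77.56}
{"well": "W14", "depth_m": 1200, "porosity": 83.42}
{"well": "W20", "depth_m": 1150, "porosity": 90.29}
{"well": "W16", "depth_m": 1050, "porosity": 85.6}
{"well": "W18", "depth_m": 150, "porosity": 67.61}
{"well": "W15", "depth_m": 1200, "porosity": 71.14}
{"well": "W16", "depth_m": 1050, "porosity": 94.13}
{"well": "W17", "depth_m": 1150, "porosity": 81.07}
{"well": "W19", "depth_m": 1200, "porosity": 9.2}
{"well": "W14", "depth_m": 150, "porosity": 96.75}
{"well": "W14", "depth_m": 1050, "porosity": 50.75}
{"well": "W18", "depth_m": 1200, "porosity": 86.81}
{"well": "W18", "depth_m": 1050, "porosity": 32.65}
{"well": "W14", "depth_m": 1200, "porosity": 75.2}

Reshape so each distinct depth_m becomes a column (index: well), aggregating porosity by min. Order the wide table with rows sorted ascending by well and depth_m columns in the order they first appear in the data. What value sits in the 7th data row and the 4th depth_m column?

With rows sorted ascending by well, row 7 is well=W20. depth_m columns in first-appearance order: 1050, 1150, 150, 1200; column 4 is 1200.
Long rows with well=W20, depth_m=1200: min(72.55, 98.82, 4.85) = 4.85.

4.85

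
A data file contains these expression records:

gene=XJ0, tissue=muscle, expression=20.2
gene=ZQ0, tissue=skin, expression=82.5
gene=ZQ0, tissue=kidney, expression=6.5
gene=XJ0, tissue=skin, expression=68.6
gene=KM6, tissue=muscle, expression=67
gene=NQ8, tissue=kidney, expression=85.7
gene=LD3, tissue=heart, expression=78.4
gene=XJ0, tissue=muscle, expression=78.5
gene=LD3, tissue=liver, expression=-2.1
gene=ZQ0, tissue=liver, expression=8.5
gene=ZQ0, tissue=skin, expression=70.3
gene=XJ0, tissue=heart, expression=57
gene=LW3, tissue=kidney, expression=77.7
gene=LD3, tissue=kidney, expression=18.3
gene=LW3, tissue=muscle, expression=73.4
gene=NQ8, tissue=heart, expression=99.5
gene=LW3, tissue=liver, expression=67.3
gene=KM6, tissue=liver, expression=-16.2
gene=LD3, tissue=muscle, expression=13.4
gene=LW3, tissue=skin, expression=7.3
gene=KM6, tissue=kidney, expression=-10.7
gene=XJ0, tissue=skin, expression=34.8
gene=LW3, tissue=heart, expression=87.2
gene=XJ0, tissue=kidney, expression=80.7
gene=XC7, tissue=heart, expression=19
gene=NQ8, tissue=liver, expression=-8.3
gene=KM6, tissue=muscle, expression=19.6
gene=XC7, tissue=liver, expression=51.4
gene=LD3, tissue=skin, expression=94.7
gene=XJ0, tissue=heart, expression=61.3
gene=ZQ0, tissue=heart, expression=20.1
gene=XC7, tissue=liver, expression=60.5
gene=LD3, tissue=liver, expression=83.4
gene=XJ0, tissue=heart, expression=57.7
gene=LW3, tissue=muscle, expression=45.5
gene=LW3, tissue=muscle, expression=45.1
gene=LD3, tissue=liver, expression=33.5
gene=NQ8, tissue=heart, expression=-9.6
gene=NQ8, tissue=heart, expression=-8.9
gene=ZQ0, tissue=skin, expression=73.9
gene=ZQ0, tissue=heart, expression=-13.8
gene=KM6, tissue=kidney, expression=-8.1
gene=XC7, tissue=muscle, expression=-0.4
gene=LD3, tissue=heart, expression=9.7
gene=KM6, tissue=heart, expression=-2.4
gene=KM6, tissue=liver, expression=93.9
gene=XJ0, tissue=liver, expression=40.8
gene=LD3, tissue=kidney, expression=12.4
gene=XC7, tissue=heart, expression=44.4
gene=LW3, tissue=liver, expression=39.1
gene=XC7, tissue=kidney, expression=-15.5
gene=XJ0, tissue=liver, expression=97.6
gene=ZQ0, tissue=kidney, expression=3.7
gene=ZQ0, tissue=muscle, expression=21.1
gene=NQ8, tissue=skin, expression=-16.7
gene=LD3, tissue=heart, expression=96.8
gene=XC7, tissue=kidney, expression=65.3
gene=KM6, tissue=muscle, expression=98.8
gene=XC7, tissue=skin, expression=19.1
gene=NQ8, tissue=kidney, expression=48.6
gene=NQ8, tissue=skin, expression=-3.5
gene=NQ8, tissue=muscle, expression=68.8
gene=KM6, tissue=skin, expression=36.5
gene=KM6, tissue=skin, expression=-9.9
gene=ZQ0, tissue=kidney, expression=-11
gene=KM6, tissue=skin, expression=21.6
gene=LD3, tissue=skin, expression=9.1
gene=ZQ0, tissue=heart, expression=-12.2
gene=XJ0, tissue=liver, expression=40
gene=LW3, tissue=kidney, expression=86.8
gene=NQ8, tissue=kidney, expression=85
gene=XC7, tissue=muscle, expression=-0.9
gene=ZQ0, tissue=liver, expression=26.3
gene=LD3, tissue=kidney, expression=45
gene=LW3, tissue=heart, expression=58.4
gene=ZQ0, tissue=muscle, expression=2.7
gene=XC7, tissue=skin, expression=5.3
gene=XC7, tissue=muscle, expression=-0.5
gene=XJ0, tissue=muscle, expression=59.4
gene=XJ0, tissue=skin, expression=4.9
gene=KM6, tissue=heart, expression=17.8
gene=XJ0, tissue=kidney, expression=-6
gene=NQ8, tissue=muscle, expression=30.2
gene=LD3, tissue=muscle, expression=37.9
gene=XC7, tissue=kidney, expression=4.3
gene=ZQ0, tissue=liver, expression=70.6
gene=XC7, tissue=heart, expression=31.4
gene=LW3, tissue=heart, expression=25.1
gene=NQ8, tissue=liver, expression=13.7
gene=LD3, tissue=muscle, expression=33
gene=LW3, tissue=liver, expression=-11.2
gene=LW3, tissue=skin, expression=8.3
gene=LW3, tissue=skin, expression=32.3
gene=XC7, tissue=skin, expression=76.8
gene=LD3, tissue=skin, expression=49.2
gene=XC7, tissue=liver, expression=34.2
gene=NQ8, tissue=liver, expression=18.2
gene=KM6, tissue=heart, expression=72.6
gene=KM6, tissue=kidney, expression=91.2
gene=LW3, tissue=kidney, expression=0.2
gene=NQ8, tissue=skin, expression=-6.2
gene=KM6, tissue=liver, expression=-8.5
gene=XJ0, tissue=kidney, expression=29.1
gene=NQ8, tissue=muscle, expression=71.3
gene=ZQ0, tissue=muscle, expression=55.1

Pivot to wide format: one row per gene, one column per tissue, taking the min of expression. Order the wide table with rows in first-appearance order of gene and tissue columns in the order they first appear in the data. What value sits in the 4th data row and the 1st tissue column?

30.2

With rows in first-appearance order of gene, row 4 is gene=NQ8. tissue columns in first-appearance order: muscle, skin, kidney, heart, liver; column 1 is muscle.
Long rows with gene=NQ8, tissue=muscle: min(68.8, 30.2, 71.3) = 30.2.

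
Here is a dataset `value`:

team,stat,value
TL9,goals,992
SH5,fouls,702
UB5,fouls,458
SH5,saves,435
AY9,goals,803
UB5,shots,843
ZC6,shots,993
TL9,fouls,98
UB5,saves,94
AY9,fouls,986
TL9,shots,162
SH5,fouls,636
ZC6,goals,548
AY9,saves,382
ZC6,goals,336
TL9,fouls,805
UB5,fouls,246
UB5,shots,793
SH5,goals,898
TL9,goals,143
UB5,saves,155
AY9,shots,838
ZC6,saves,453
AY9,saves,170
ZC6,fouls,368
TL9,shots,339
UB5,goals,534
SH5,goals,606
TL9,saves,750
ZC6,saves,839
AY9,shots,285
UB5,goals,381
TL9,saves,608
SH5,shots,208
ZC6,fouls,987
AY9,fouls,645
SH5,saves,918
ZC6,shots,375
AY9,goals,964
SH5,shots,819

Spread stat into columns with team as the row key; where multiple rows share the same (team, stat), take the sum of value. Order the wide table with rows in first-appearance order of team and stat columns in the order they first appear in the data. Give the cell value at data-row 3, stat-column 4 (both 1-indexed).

With rows in first-appearance order of team, row 3 is team=UB5. stat columns in first-appearance order: goals, fouls, saves, shots; column 4 is shots.
Long rows with team=UB5, stat=shots: 843 + 793 = 1636.

1636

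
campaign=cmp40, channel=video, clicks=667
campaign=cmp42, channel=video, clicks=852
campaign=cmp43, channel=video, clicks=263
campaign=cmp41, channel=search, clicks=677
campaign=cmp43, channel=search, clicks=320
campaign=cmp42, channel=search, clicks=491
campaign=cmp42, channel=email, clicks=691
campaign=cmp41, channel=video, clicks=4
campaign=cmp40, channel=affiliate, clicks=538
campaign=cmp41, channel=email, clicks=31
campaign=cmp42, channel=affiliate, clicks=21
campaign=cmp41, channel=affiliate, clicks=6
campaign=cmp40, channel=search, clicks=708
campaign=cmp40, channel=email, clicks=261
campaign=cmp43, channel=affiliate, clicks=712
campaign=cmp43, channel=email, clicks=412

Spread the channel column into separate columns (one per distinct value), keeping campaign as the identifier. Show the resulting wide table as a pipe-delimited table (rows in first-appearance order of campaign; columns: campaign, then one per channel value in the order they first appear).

| campaign | video | search | email | affiliate |
| cmp40 | 667 | 708 | 261 | 538 |
| cmp42 | 852 | 491 | 691 | 21 |
| cmp43 | 263 | 320 | 412 | 712 |
| cmp41 | 4 | 677 | 31 | 6 |

Columns: campaign plus the 4 distinct channel values (video, search, email, affiliate).
For example, row cmp40 column video takes clicks=667 from the long row (cmp40, video).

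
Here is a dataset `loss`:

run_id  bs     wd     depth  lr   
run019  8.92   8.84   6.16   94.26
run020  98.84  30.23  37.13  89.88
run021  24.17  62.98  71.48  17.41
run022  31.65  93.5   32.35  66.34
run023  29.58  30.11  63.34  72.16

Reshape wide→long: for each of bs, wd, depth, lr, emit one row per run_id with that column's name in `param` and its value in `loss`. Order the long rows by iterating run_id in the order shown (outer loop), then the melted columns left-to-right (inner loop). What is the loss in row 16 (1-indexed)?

20 rows total (5 × 4). Row 16: index ⌊(16-1)/4⌋ = 3 into run_id → run022; (16-1) mod 4 = 3 into the melted columns → lr.
So row 16 is (run022, lr, 66.34); loss = 66.34.

66.34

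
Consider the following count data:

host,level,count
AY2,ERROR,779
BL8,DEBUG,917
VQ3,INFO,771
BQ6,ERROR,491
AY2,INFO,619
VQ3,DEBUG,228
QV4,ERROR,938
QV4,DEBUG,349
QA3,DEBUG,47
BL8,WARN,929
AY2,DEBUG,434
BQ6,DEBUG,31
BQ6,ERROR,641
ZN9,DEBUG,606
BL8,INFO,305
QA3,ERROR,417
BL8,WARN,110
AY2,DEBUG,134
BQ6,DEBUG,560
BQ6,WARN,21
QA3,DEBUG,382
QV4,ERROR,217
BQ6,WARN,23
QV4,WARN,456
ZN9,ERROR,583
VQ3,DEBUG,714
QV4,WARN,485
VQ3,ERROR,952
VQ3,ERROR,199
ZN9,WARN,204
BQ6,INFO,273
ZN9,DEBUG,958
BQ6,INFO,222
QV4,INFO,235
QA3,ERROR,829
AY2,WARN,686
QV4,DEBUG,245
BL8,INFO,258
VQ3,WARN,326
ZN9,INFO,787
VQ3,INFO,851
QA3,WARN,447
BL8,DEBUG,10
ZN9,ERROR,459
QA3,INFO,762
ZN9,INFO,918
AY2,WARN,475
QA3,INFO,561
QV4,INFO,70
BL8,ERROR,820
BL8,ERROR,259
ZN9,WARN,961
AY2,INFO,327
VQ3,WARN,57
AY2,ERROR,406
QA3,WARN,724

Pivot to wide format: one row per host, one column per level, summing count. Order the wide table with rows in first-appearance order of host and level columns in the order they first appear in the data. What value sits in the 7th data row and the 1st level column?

1042

With rows in first-appearance order of host, row 7 is host=ZN9. level columns in first-appearance order: ERROR, DEBUG, INFO, WARN; column 1 is ERROR.
Long rows with host=ZN9, level=ERROR: 583 + 459 = 1042.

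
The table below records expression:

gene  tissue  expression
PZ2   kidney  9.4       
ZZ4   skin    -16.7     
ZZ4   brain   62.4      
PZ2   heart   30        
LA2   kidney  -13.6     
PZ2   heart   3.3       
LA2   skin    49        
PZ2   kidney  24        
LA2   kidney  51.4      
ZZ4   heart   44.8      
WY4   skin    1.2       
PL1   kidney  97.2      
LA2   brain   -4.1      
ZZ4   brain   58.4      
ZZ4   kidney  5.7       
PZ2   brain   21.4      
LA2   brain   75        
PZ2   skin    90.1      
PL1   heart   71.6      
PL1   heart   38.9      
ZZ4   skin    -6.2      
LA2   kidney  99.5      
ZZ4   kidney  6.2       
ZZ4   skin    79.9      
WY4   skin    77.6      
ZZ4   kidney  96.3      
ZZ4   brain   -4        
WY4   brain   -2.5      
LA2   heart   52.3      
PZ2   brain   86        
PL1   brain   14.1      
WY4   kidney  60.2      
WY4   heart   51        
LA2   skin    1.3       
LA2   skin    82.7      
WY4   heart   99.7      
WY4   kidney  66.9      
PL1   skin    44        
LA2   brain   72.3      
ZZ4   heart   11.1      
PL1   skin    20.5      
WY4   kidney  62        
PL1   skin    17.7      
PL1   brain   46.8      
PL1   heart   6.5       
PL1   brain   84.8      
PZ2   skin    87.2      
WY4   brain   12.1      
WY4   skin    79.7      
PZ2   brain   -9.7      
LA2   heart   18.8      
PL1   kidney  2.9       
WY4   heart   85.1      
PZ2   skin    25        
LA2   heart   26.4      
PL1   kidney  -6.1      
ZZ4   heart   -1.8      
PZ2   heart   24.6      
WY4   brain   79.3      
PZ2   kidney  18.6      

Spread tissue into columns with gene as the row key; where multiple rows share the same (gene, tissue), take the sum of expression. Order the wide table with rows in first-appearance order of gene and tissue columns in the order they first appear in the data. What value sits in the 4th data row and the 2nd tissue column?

158.5

With rows in first-appearance order of gene, row 4 is gene=WY4. tissue columns in first-appearance order: kidney, skin, brain, heart; column 2 is skin.
Long rows with gene=WY4, tissue=skin: 1.2 + 77.6 + 79.7 = 158.5.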